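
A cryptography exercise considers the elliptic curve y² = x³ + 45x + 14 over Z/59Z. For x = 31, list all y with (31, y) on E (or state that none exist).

x³ + 45x + 14 = 31200 ≡ 48 (mod 59).
Square roots of 48 mod 59: 15 and 44 (since 15² = 225 ≡ 48).

15, 44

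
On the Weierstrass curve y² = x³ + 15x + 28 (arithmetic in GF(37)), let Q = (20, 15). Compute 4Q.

Repeated addition: build up to 4Q.
2Q: tangent at (20, 15): λ = (3·20² + 15)/(2·15) ≡ 31/30. 30⁻¹ ≡ 21 (mod 37) since 30·21 = 630 ≡ 1, so λ ≡ 31·21 ≡ 22.
  x = λ² - 20 - 20 = 484 - 40 ≡ 0; y = λ·(20 - 0) - 15 ≡ 18. → (0, 18)
3Q: (0, 18) + (20, 15). λ = (15 - 18)/(20 - 0) ≡ 34/20 mod 37. 20⁻¹ ≡ 13 (mod 37) since 20·13 = 260 ≡ 1, so λ ≡ 35.
  x = λ² - 0 - 20 = 1225 - 20 ≡ 21; y = λ·(0 - 21) - 18 ≡ 24. → (21, 24)
4Q: (21, 24) + (20, 15). λ = (15 - 24)/(20 - 21) ≡ 28/36 mod 37. 36⁻¹ ≡ 36 (mod 37), so λ ≡ 9.
  x = λ² - 21 - 20 = 81 - 41 ≡ 3; y = λ·(21 - 3) - 24 ≡ 27. → (3, 27)

(3, 27)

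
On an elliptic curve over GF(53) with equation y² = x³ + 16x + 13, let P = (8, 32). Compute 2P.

(31, 39)

tangent at (8, 32): λ = (3·8² + 16)/(2·32) ≡ 49/11. 11⁻¹ ≡ 29 (mod 53) since 11·29 = 319 ≡ 1, so λ ≡ 49·29 ≡ 43.
  x = λ² - 8 - 8 = 1849 - 16 ≡ 31; y = λ·(8 - 31) - 32 ≡ 39. → (31, 39)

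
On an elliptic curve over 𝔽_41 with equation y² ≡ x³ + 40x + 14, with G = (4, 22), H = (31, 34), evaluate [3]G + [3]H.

(22, 29)

First 3G:
Repeated addition: build up to 3G.
2G: tangent at (4, 22): λ = (3·4² + 40)/(2·22) ≡ 6/3. 3⁻¹ ≡ 14 (mod 41) since 3·14 = 42 ≡ 1, so λ ≡ 6·14 ≡ 2.
  x = λ² - 4 - 4 = 4 - 8 ≡ 37; y = λ·(4 - 37) - 22 ≡ 35. → (37, 35)
3G: (37, 35) + (4, 22). λ = (22 - 35)/(4 - 37) ≡ 28/8 mod 41. 8⁻¹ ≡ 36 (mod 41) since 8·36 = 288 ≡ 1, so λ ≡ 24.
  x = λ² - 37 - 4 = 576 - 41 ≡ 2; y = λ·(37 - 2) - 35 ≡ 26. → (2, 26)
3G = (2, 26).
Next 3H:
Repeated addition: build up to 3H.
2H: tangent at (31, 34): λ = (3·31² + 40)/(2·34) ≡ 12/27. 27⁻¹ ≡ 38 (mod 41) since 27·38 = 1026 ≡ 1, so λ ≡ 12·38 ≡ 5.
  x = λ² - 31 - 31 = 25 - 62 ≡ 4; y = λ·(31 - 4) - 34 ≡ 19. → (4, 19)
3H: (4, 19) + (31, 34). λ = (34 - 19)/(31 - 4) ≡ 15/27 mod 41. 27⁻¹ ≡ 38 (mod 41), so λ ≡ 37.
  x = λ² - 4 - 31 = 1369 - 35 ≡ 22; y = λ·(4 - 22) - 19 ≡ 12. → (22, 12)
3H = (22, 12).
Finally 3G + 3H:
(2, 26) + (22, 12). λ = (12 - 26)/(22 - 2) ≡ 27/20 mod 41. 20⁻¹ ≡ 39 (mod 41), so λ ≡ 28.
  x = λ² - 2 - 22 = 784 - 24 ≡ 22; y = λ·(2 - 22) - 26 ≡ 29. → (22, 29)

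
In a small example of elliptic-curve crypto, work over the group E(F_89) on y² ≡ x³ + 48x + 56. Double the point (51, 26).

tangent at (51, 26): λ = (3·51² + 48)/(2·26) ≡ 19/52. 52⁻¹ ≡ 12 (mod 89) since 52·12 = 624 ≡ 1, so λ ≡ 19·12 ≡ 50.
  x = λ² - 51 - 51 = 2500 - 102 ≡ 84; y = λ·(51 - 84) - 26 ≡ 15. → (84, 15)

(84, 15)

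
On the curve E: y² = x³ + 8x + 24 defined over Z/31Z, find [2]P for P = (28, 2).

tangent at (28, 2): λ = (3·28² + 8)/(2·2) ≡ 4/4. 4⁻¹ ≡ 8 (mod 31), so λ ≡ 4·8 ≡ 1.
  x = λ² - 28 - 28 = 1 - 56 ≡ 7; y = λ·(28 - 7) - 2 ≡ 19. → (7, 19)

(7, 19)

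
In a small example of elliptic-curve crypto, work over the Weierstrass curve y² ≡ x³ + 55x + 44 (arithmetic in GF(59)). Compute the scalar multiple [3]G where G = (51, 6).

(54, 36)

Repeated addition: build up to 3G.
2G: tangent at (51, 6): λ = (3·51² + 55)/(2·6) ≡ 11/12. 12⁻¹ ≡ 5 (mod 59) since 12·5 = 60 ≡ 1, so λ ≡ 11·5 ≡ 55.
  x = λ² - 51 - 51 = 3025 - 102 ≡ 32; y = λ·(51 - 32) - 6 ≡ 36. → (32, 36)
3G: (32, 36) + (51, 6). λ = (6 - 36)/(51 - 32) ≡ 29/19 mod 59. 19⁻¹ ≡ 28 (mod 59) since 19·28 = 532 ≡ 1, so λ ≡ 45.
  x = λ² - 32 - 51 = 2025 - 83 ≡ 54; y = λ·(32 - 54) - 36 ≡ 36. → (54, 36)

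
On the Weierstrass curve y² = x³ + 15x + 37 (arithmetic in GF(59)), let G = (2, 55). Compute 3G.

(34, 12)

Repeated addition: build up to 3G.
2G: tangent at (2, 55): λ = (3·2² + 15)/(2·55) ≡ 27/51. 51⁻¹ ≡ 22 (mod 59), so λ ≡ 27·22 ≡ 4.
  x = λ² - 2 - 2 = 16 - 4 ≡ 12; y = λ·(2 - 12) - 55 ≡ 23. → (12, 23)
3G: (12, 23) + (2, 55). λ = (55 - 23)/(2 - 12) ≡ 32/49 mod 59. 49⁻¹ ≡ 53 (mod 59) since 49·53 = 2597 ≡ 1, so λ ≡ 44.
  x = λ² - 12 - 2 = 1936 - 14 ≡ 34; y = λ·(12 - 34) - 23 ≡ 12. → (34, 12)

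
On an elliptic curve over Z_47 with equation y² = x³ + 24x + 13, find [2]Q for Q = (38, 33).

tangent at (38, 33): λ = (3·38² + 24)/(2·33) ≡ 32/19. 19⁻¹ ≡ 5 (mod 47), so λ ≡ 32·5 ≡ 19.
  x = λ² - 38 - 38 = 361 - 76 ≡ 3; y = λ·(38 - 3) - 33 ≡ 21. → (3, 21)

(3, 21)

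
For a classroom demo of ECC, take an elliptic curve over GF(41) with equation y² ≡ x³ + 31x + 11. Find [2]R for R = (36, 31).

(18, 13)

tangent at (36, 31): λ = (3·36² + 31)/(2·31) ≡ 24/21. 21⁻¹ ≡ 2 (mod 41), so λ ≡ 24·2 ≡ 7.
  x = λ² - 36 - 36 = 49 - 72 ≡ 18; y = λ·(36 - 18) - 31 ≡ 13. → (18, 13)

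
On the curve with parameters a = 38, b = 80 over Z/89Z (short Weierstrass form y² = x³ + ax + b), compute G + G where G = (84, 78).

tangent at (84, 78): λ = (3·84² + 38)/(2·78) ≡ 24/67. 67⁻¹ ≡ 4 (mod 89), so λ ≡ 24·4 ≡ 7.
  x = λ² - 84 - 84 = 49 - 168 ≡ 59; y = λ·(84 - 59) - 78 ≡ 8. → (59, 8)

(59, 8)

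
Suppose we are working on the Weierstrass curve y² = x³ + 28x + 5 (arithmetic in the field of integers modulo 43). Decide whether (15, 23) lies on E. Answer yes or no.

no

y² = 23² ≡ 13; x³ + 28x + 5 = 3800 ≡ 16 (mod 43). 13 ≠ 16.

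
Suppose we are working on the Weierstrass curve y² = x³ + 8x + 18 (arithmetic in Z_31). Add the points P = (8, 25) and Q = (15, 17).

(15, 14)

(8, 25) + (15, 17). λ = (17 - 25)/(15 - 8) ≡ 23/7 mod 31. 7⁻¹ ≡ 9 (mod 31), so λ ≡ 21.
  x = λ² - 8 - 15 = 441 - 23 ≡ 15; y = λ·(8 - 15) - 25 ≡ 14. → (15, 14)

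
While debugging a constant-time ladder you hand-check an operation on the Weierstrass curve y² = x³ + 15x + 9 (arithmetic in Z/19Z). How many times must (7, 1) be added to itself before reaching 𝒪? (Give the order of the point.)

2P: tangent at (7, 1): λ = (3·7² + 15)/(2·1) ≡ 10/2. 2⁻¹ ≡ 10 (mod 19), so λ ≡ 10·10 ≡ 5.
  x = λ² - 7 - 7 = 25 - 14 ≡ 11; y = λ·(7 - 11) - 1 ≡ 17. → (11, 17)
3P: (11, 17) + (7, 1). λ = (1 - 17)/(7 - 11) ≡ 3/15 mod 19. 15⁻¹ ≡ 14 (mod 19) since 15·14 = 210 ≡ 1, so λ ≡ 4.
  x = λ² - 11 - 7 = 16 - 18 ≡ 17; y = λ·(11 - 17) - 17 ≡ 16. → (17, 16)
4P: (17, 16) + (7, 1). λ = (1 - 16)/(7 - 17) ≡ 4/9 mod 19. 9⁻¹ ≡ 17 (mod 19), so λ ≡ 11.
  x = λ² - 17 - 7 = 121 - 24 ≡ 2; y = λ·(17 - 2) - 16 ≡ 16. → (2, 16)
5P: (2, 16) + (7, 1). λ = (1 - 16)/(7 - 2) ≡ 4/5 mod 19. 5⁻¹ ≡ 4 (mod 19) since 5·4 = 20 ≡ 1, so λ ≡ 16.
  x = λ² - 2 - 7 = 256 - 9 ≡ 0; y = λ·(2 - 0) - 16 ≡ 16. → (0, 16)
6P: (0, 16) + (7, 1). λ = (1 - 16)/(7 - 0) ≡ 4/7 mod 19. 7⁻¹ ≡ 11 (mod 19) since 7·11 = 77 ≡ 1, so λ ≡ 6.
  x = λ² - 0 - 7 = 36 - 7 ≡ 10; y = λ·(0 - 10) - 16 ≡ 0. → (10, 0)
7P: (10, 0) + (7, 1). λ = (1 - 0)/(7 - 10) ≡ 1/16 mod 19. 16⁻¹ ≡ 6 (mod 19), so λ ≡ 6.
  x = λ² - 10 - 7 = 36 - 17 ≡ 0; y = λ·(10 - 0) - 0 ≡ 3. → (0, 3)
8P: (0, 3) + (7, 1). λ = (1 - 3)/(7 - 0) ≡ 17/7 mod 19. 7⁻¹ ≡ 11 (mod 19), so λ ≡ 16.
  x = λ² - 0 - 7 = 256 - 7 ≡ 2; y = λ·(0 - 2) - 3 ≡ 3. → (2, 3)
9P: (2, 3) + (7, 1). λ = (1 - 3)/(7 - 2) ≡ 17/5 mod 19. 5⁻¹ ≡ 4 (mod 19) since 5·4 = 20 ≡ 1, so λ ≡ 11.
  x = λ² - 2 - 7 = 121 - 9 ≡ 17; y = λ·(2 - 17) - 3 ≡ 3. → (17, 3)
10P: (17, 3) + (7, 1). λ = (1 - 3)/(7 - 17) ≡ 17/9 mod 19. 9⁻¹ ≡ 17 (mod 19), so λ ≡ 4.
  x = λ² - 17 - 7 = 16 - 24 ≡ 11; y = λ·(17 - 11) - 3 ≡ 2. → (11, 2)
11P: (11, 2) + (7, 1). λ = (1 - 2)/(7 - 11) ≡ 18/15 mod 19. 15⁻¹ ≡ 14 (mod 19), so λ ≡ 5.
  x = λ² - 11 - 7 = 25 - 18 ≡ 7; y = λ·(11 - 7) - 2 ≡ 18. → (7, 18)
12P: (7, 18) + (7, 1): same x and y₁ ≡ -y₂, so the sum is 𝒪.
12P = 𝒪, so the order is 12.

12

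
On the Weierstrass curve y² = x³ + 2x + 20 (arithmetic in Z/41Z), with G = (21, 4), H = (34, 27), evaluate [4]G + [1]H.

First 4G:
Double-and-add on 4 = (100)₂. Start with G = (21, 4) for the leading 1-bit.
double: tangent at (21, 4): λ = (3·21² + 2)/(2·4) ≡ 13/8. 8⁻¹ ≡ 36 (mod 41), so λ ≡ 13·36 ≡ 17.
  x = λ² - 21 - 21 = 289 - 42 ≡ 1; y = λ·(21 - 1) - 4 ≡ 8. → (1, 8)
double: tangent at (1, 8): λ = (3·1² + 2)/(2·8) ≡ 5/16. 16⁻¹ ≡ 18 (mod 41) since 16·18 = 288 ≡ 1, so λ ≡ 5·18 ≡ 8.
  x = λ² - 1 - 1 = 64 - 2 ≡ 21; y = λ·(1 - 21) - 8 ≡ 37. → (21, 37)
4G = (21, 37).
Finally 4G + H:
(21, 37) + (34, 27). λ = (27 - 37)/(34 - 21) ≡ 31/13 mod 41. 13⁻¹ ≡ 19 (mod 41) since 13·19 = 247 ≡ 1, so λ ≡ 15.
  x = λ² - 21 - 34 = 225 - 55 ≡ 6; y = λ·(21 - 6) - 37 ≡ 24. → (6, 24)

(6, 24)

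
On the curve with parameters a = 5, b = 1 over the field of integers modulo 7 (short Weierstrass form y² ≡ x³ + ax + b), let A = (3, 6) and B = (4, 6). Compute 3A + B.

First 3A:
Repeated addition: build up to 3A.
2A: tangent at (3, 6): λ = (3·3² + 5)/(2·6) ≡ 4/5. 5⁻¹ ≡ 3 (mod 7), so λ ≡ 4·3 ≡ 5.
  x = λ² - 3 - 3 = 25 - 6 ≡ 5; y = λ·(3 - 5) - 6 ≡ 5. → (5, 5)
3A: (5, 5) + (3, 6). λ = (6 - 5)/(3 - 5) ≡ 1/5 mod 7. 5⁻¹ ≡ 3 (mod 7) since 5·3 = 15 ≡ 1, so λ ≡ 3.
  x = λ² - 5 - 3 = 9 - 8 ≡ 1; y = λ·(5 - 1) - 5 ≡ 0. → (1, 0)
3A = (1, 0).
Finally 3A + B:
(1, 0) + (4, 6). λ = (6 - 0)/(4 - 1) ≡ 6/3 mod 7. 3⁻¹ ≡ 5 (mod 7), so λ ≡ 2.
  x = λ² - 1 - 4 = 4 - 5 ≡ 6; y = λ·(1 - 6) - 0 ≡ 4. → (6, 4)

(6, 4)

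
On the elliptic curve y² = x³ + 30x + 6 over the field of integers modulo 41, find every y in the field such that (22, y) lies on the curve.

x³ + 30x + 6 = 11314 ≡ 39 (mod 41).
Square roots of 39 mod 41: 11 and 30 (since 11² = 121 ≡ 39).

11, 30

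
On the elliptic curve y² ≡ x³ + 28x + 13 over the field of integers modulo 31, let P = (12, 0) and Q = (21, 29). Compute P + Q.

(8, 6)

(12, 0) + (21, 29). λ = (29 - 0)/(21 - 12) ≡ 29/9 mod 31. 9⁻¹ ≡ 7 (mod 31) since 9·7 = 63 ≡ 1, so λ ≡ 17.
  x = λ² - 12 - 21 = 289 - 33 ≡ 8; y = λ·(12 - 8) - 0 ≡ 6. → (8, 6)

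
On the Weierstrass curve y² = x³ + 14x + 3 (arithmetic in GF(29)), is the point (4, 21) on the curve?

y² = 21² ≡ 6; x³ + 14x + 3 = 123 ≡ 7 (mod 29). 6 ≠ 7.

no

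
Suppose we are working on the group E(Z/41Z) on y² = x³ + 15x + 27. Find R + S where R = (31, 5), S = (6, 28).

(20, 39)

(31, 5) + (6, 28). λ = (28 - 5)/(6 - 31) ≡ 23/16 mod 41. 16⁻¹ ≡ 18 (mod 41), so λ ≡ 4.
  x = λ² - 31 - 6 = 16 - 37 ≡ 20; y = λ·(31 - 20) - 5 ≡ 39. → (20, 39)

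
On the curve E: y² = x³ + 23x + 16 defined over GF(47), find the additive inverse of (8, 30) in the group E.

(8, 17)

-(8, 30) = (8, -30 mod 47) = (8, 17).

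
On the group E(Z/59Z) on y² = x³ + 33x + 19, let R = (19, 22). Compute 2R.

(8, 21)

tangent at (19, 22): λ = (3·19² + 33)/(2·22) ≡ 54/44. 44⁻¹ ≡ 55 (mod 59) since 44·55 = 2420 ≡ 1, so λ ≡ 54·55 ≡ 20.
  x = λ² - 19 - 19 = 400 - 38 ≡ 8; y = λ·(19 - 8) - 22 ≡ 21. → (8, 21)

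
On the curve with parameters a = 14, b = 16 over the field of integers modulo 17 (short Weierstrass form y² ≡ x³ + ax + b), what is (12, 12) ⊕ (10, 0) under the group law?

(14, 10)

(12, 12) + (10, 0). λ = (0 - 12)/(10 - 12) ≡ 5/15 mod 17. 15⁻¹ ≡ 8 (mod 17), so λ ≡ 6.
  x = λ² - 12 - 10 = 36 - 22 ≡ 14; y = λ·(12 - 14) - 12 ≡ 10. → (14, 10)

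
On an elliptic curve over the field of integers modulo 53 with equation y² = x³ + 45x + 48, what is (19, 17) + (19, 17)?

(19, 36)

tangent at (19, 17): λ = (3·19² + 45)/(2·17) ≡ 15/34. 34⁻¹ ≡ 39 (mod 53), so λ ≡ 15·39 ≡ 2.
  x = λ² - 19 - 19 = 4 - 38 ≡ 19; y = λ·(19 - 19) - 17 ≡ 36. → (19, 36)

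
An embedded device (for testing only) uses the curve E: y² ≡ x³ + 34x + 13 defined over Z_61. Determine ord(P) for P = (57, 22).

8

2P: tangent at (57, 22): λ = (3·57² + 34)/(2·22) ≡ 21/44. 44⁻¹ ≡ 43 (mod 61), so λ ≡ 21·43 ≡ 49.
  x = λ² - 57 - 57 = 2401 - 114 ≡ 30; y = λ·(57 - 30) - 22 ≡ 20. → (30, 20)
3P: (30, 20) + (57, 22). λ = (22 - 20)/(57 - 30) ≡ 2/27 mod 61. 27⁻¹ ≡ 52 (mod 61) since 27·52 = 1404 ≡ 1, so λ ≡ 43.
  x = λ² - 30 - 57 = 1849 - 87 ≡ 54; y = λ·(30 - 54) - 20 ≡ 46. → (54, 46)
4P: (54, 46) + (57, 22). λ = (22 - 46)/(57 - 54) ≡ 37/3 mod 61. 3⁻¹ ≡ 41 (mod 61), so λ ≡ 53.
  x = λ² - 54 - 57 = 2809 - 111 ≡ 14; y = λ·(54 - 14) - 46 ≡ 0. → (14, 0)
5P: (14, 0) + (57, 22). λ = (22 - 0)/(57 - 14) ≡ 22/43 mod 61. 43⁻¹ ≡ 44 (mod 61), so λ ≡ 53.
  x = λ² - 14 - 57 = 2809 - 71 ≡ 54; y = λ·(14 - 54) - 0 ≡ 15. → (54, 15)
6P: (54, 15) + (57, 22). λ = (22 - 15)/(57 - 54) ≡ 7/3 mod 61. 3⁻¹ ≡ 41 (mod 61), so λ ≡ 43.
  x = λ² - 54 - 57 = 1849 - 111 ≡ 30; y = λ·(54 - 30) - 15 ≡ 41. → (30, 41)
7P: (30, 41) + (57, 22). λ = (22 - 41)/(57 - 30) ≡ 42/27 mod 61. 27⁻¹ ≡ 52 (mod 61) since 27·52 = 1404 ≡ 1, so λ ≡ 49.
  x = λ² - 30 - 57 = 2401 - 87 ≡ 57; y = λ·(30 - 57) - 41 ≡ 39. → (57, 39)
8P: (57, 39) + (57, 22): same x and y₁ ≡ -y₂, so the sum is 𝒪.
8P = 𝒪, so the order is 8.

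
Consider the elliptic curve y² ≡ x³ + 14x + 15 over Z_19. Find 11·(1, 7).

(17, 6)

Write Q = (1, 7).
Double-and-add on 11 = (1011)₂. Start with Q = (1, 7) for the leading 1-bit.
double: tangent at (1, 7): λ = (3·1² + 14)/(2·7) ≡ 17/14. 14⁻¹ ≡ 15 (mod 19), so λ ≡ 17·15 ≡ 8.
  x = λ² - 1 - 1 = 64 - 2 ≡ 5; y = λ·(1 - 5) - 7 ≡ 18. → (5, 18)
double: tangent at (5, 18): λ = (3·5² + 14)/(2·18) ≡ 13/17. 17⁻¹ ≡ 9 (mod 19), so λ ≡ 13·9 ≡ 3.
  x = λ² - 5 - 5 = 9 - 10 ≡ 18; y = λ·(5 - 18) - 18 ≡ 0. → (18, 0)
add Q: (18, 0) + (1, 7). λ = (7 - 0)/(1 - 18) ≡ 7/2 mod 19. 2⁻¹ ≡ 10 (mod 19), so λ ≡ 13.
  x = λ² - 18 - 1 = 169 - 19 ≡ 17; y = λ·(18 - 17) - 0 ≡ 13. → (17, 13)
double: tangent at (17, 13): λ = (3·17² + 14)/(2·13) ≡ 7/7. 7⁻¹ ≡ 11 (mod 19), so λ ≡ 7·11 ≡ 1.
  x = λ² - 17 - 17 = 1 - 34 ≡ 5; y = λ·(17 - 5) - 13 ≡ 18. → (5, 18)
add Q: (5, 18) + (1, 7). λ = (7 - 18)/(1 - 5) ≡ 8/15 mod 19. 15⁻¹ ≡ 14 (mod 19) since 15·14 = 210 ≡ 1, so λ ≡ 17.
  x = λ² - 5 - 1 = 289 - 6 ≡ 17; y = λ·(5 - 17) - 18 ≡ 6. → (17, 6)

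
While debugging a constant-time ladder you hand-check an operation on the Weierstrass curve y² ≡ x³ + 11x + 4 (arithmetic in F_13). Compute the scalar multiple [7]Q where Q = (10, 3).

Double-and-add on 7 = (111)₂. Start with Q = (10, 3) for the leading 1-bit.
double: tangent at (10, 3): λ = (3·10² + 11)/(2·3) ≡ 12/6. 6⁻¹ ≡ 11 (mod 13) since 6·11 = 66 ≡ 1, so λ ≡ 12·11 ≡ 2.
  x = λ² - 10 - 10 = 4 - 20 ≡ 10; y = λ·(10 - 10) - 3 ≡ 10. → (10, 10)
add Q: (10, 10) + (10, 3): same x and y₁ ≡ -y₂, so the sum is O.
double: O + O = O (identity).
add Q: O + (10, 3) = (10, 3) (identity).

(10, 3)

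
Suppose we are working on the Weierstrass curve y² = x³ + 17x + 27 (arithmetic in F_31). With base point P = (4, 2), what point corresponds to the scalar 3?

(2, 21)

Repeated addition: build up to 3P.
2P: tangent at (4, 2): λ = (3·4² + 17)/(2·2) ≡ 3/4. 4⁻¹ ≡ 8 (mod 31), so λ ≡ 3·8 ≡ 24.
  x = λ² - 4 - 4 = 576 - 8 ≡ 10; y = λ·(4 - 10) - 2 ≡ 9. → (10, 9)
3P: (10, 9) + (4, 2). λ = (2 - 9)/(4 - 10) ≡ 24/25 mod 31. 25⁻¹ ≡ 5 (mod 31), so λ ≡ 27.
  x = λ² - 10 - 4 = 729 - 14 ≡ 2; y = λ·(10 - 2) - 9 ≡ 21. → (2, 21)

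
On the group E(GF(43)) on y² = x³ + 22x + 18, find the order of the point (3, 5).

2P: tangent at (3, 5): λ = (3·3² + 22)/(2·5) ≡ 6/10. 10⁻¹ ≡ 13 (mod 43), so λ ≡ 6·13 ≡ 35.
  x = λ² - 3 - 3 = 1225 - 6 ≡ 15; y = λ·(3 - 15) - 5 ≡ 5. → (15, 5)
3P: (15, 5) + (3, 5). λ = (5 - 5)/(3 - 15) ≡ 0/31 mod 43. 31⁻¹ ≡ 25 (mod 43), so λ ≡ 0.
  x = λ² - 15 - 3 = 0 - 18 ≡ 25; y = λ·(15 - 25) - 5 ≡ 38. → (25, 38)
4P: (25, 38) + (3, 5). λ = (5 - 38)/(3 - 25) ≡ 10/21 mod 43. 21⁻¹ ≡ 41 (mod 43) since 21·41 = 861 ≡ 1, so λ ≡ 23.
  x = λ² - 25 - 3 = 529 - 28 ≡ 28; y = λ·(25 - 28) - 38 ≡ 22. → (28, 22)
5P: (28, 22) + (3, 5). λ = (5 - 22)/(3 - 28) ≡ 26/18 mod 43. 18⁻¹ ≡ 12 (mod 43) since 18·12 = 216 ≡ 1, so λ ≡ 11.
  x = λ² - 28 - 3 = 121 - 31 ≡ 4; y = λ·(28 - 4) - 22 ≡ 27. → (4, 27)
6P: (4, 27) + (3, 5). λ = (5 - 27)/(3 - 4) ≡ 21/42 mod 43. 42⁻¹ ≡ 42 (mod 43), so λ ≡ 22.
  x = λ² - 4 - 3 = 484 - 7 ≡ 4; y = λ·(4 - 4) - 27 ≡ 16. → (4, 16)
7P: (4, 16) + (3, 5). λ = (5 - 16)/(3 - 4) ≡ 32/42 mod 43. 42⁻¹ ≡ 42 (mod 43) since 42·42 = 1764 ≡ 1, so λ ≡ 11.
  x = λ² - 4 - 3 = 121 - 7 ≡ 28; y = λ·(4 - 28) - 16 ≡ 21. → (28, 21)
8P: (28, 21) + (3, 5). λ = (5 - 21)/(3 - 28) ≡ 27/18 mod 43. 18⁻¹ ≡ 12 (mod 43) since 18·12 = 216 ≡ 1, so λ ≡ 23.
  x = λ² - 28 - 3 = 529 - 31 ≡ 25; y = λ·(28 - 25) - 21 ≡ 5. → (25, 5)
9P: (25, 5) + (3, 5). λ = (5 - 5)/(3 - 25) ≡ 0/21 mod 43. 21⁻¹ ≡ 41 (mod 43), so λ ≡ 0.
  x = λ² - 25 - 3 = 0 - 28 ≡ 15; y = λ·(25 - 15) - 5 ≡ 38. → (15, 38)
10P: (15, 38) + (3, 5). λ = (5 - 38)/(3 - 15) ≡ 10/31 mod 43. 31⁻¹ ≡ 25 (mod 43) since 31·25 = 775 ≡ 1, so λ ≡ 35.
  x = λ² - 15 - 3 = 1225 - 18 ≡ 3; y = λ·(15 - 3) - 38 ≡ 38. → (3, 38)
11P: (3, 38) + (3, 5): same x and y₁ ≡ -y₂, so the sum is the point at infinity.
11P = the point at infinity, so the order is 11.

11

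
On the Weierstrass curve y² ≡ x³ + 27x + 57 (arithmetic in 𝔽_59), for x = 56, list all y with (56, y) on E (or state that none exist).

x³ + 27x + 57 = 177185 ≡ 8 (mod 59).
8 is a non-residue mod 59; no y exists.

none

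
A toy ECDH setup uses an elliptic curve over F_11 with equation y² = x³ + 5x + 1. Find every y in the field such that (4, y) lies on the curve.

none

x³ + 5x + 1 = 85 ≡ 8 (mod 11).
8 is a non-residue mod 11; no y exists.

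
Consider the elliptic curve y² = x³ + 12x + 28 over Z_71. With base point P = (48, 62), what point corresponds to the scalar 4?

O

Repeated addition: build up to 4P.
2P: tangent at (48, 62): λ = (3·48² + 12)/(2·62) ≡ 37/53. 53⁻¹ ≡ 67 (mod 71) since 53·67 = 3551 ≡ 1, so λ ≡ 37·67 ≡ 65.
  x = λ² - 48 - 48 = 4225 - 96 ≡ 11; y = λ·(48 - 11) - 62 ≡ 0. → (11, 0)
3P: (11, 0) + (48, 62). λ = (62 - 0)/(48 - 11) ≡ 62/37 mod 71. 37⁻¹ ≡ 48 (mod 71) since 37·48 = 1776 ≡ 1, so λ ≡ 65.
  x = λ² - 11 - 48 = 4225 - 59 ≡ 48; y = λ·(11 - 48) - 0 ≡ 9. → (48, 9)
4P: (48, 9) + (48, 62): same x and y₁ ≡ -y₂, so the sum is ∞.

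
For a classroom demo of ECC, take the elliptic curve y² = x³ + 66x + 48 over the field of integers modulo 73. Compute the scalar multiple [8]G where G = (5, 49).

(54, 44)

Repeated addition: build up to 8G.
2G: tangent at (5, 49): λ = (3·5² + 66)/(2·49) ≡ 68/25. 25⁻¹ ≡ 38 (mod 73), so λ ≡ 68·38 ≡ 29.
  x = λ² - 5 - 5 = 841 - 10 ≡ 28; y = λ·(5 - 28) - 49 ≡ 14. → (28, 14)
3G: (28, 14) + (5, 49). λ = (49 - 14)/(5 - 28) ≡ 35/50 mod 73. 50⁻¹ ≡ 19 (mod 73), so λ ≡ 8.
  x = λ² - 28 - 5 = 64 - 33 ≡ 31; y = λ·(28 - 31) - 14 ≡ 35. → (31, 35)
4G: (31, 35) + (5, 49). λ = (49 - 35)/(5 - 31) ≡ 14/47 mod 73. 47⁻¹ ≡ 14 (mod 73) since 47·14 = 658 ≡ 1, so λ ≡ 50.
  x = λ² - 31 - 5 = 2500 - 36 ≡ 55; y = λ·(31 - 55) - 35 ≡ 6. → (55, 6)
5G: (55, 6) + (5, 49). λ = (49 - 6)/(5 - 55) ≡ 43/23 mod 73. 23⁻¹ ≡ 54 (mod 73), so λ ≡ 59.
  x = λ² - 55 - 5 = 3481 - 60 ≡ 63; y = λ·(55 - 63) - 6 ≡ 33. → (63, 33)
6G: (63, 33) + (5, 49). λ = (49 - 33)/(5 - 63) ≡ 16/15 mod 73. 15⁻¹ ≡ 39 (mod 73) since 15·39 = 585 ≡ 1, so λ ≡ 40.
  x = λ² - 63 - 5 = 1600 - 68 ≡ 72; y = λ·(63 - 72) - 33 ≡ 45. → (72, 45)
7G: (72, 45) + (5, 49). λ = (49 - 45)/(5 - 72) ≡ 4/6 mod 73. 6⁻¹ ≡ 61 (mod 73), so λ ≡ 25.
  x = λ² - 72 - 5 = 625 - 77 ≡ 37; y = λ·(72 - 37) - 45 ≡ 27. → (37, 27)
8G: (37, 27) + (5, 49). λ = (49 - 27)/(5 - 37) ≡ 22/41 mod 73. 41⁻¹ ≡ 57 (mod 73), so λ ≡ 13.
  x = λ² - 37 - 5 = 169 - 42 ≡ 54; y = λ·(37 - 54) - 27 ≡ 44. → (54, 44)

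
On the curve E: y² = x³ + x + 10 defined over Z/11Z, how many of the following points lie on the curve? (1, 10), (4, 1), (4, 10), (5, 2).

(1, 10): 10² ≡ 1, rhs ≡ 1 → on.
(4, 1): 1² ≡ 1, rhs ≡ 1 → on.
(4, 10): 10² ≡ 1, rhs ≡ 1 → on.
(5, 2): 2² ≡ 4, rhs ≡ 8 → off.

3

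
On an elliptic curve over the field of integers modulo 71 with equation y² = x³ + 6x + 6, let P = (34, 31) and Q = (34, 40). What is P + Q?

O

The two points share x = 34 and their y-coordinates satisfy 31 + 40 ≡ 0 (mod 71), so they are inverses. Their sum is O.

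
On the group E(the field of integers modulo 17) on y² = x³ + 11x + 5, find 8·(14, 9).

Write G = (14, 9).
Double-and-add on 8 = (1000)₂. Start with G = (14, 9) for the leading 1-bit.
double: tangent at (14, 9): λ = (3·14² + 11)/(2·9) ≡ 4/1. 1⁻¹ ≡ 1 (mod 17), so λ ≡ 4·1 ≡ 4.
  x = λ² - 14 - 14 = 16 - 28 ≡ 5; y = λ·(14 - 5) - 9 ≡ 10. → (5, 10)
double: tangent at (5, 10): λ = (3·5² + 11)/(2·10) ≡ 1/3. 3⁻¹ ≡ 6 (mod 17) since 3·6 = 18 ≡ 1, so λ ≡ 1·6 ≡ 6.
  x = λ² - 5 - 5 = 36 - 10 ≡ 9; y = λ·(5 - 9) - 10 ≡ 0. → (9, 0)
double: (9, 0) + (9, 0): same x and y₁ ≡ -y₂, so the sum is 𝒪.

O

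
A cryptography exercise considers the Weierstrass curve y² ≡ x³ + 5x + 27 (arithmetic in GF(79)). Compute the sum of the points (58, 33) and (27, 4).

(58, 33) + (27, 4). λ = (4 - 33)/(27 - 58) ≡ 50/48 mod 79. 48⁻¹ ≡ 28 (mod 79), so λ ≡ 57.
  x = λ² - 58 - 27 = 3249 - 85 ≡ 4; y = λ·(58 - 4) - 33 ≡ 43. → (4, 43)

(4, 43)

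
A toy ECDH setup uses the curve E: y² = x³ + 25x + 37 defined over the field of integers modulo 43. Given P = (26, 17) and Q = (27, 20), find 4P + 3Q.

(14, 32)

First 4P:
Repeated addition: build up to 4P.
2P: tangent at (26, 17): λ = (3·26² + 25)/(2·17) ≡ 32/34. 34⁻¹ ≡ 19 (mod 43) since 34·19 = 646 ≡ 1, so λ ≡ 32·19 ≡ 6.
  x = λ² - 26 - 26 = 36 - 52 ≡ 27; y = λ·(26 - 27) - 17 ≡ 20. → (27, 20)
3P: (27, 20) + (26, 17). λ = (17 - 20)/(26 - 27) ≡ 40/42 mod 43. 42⁻¹ ≡ 42 (mod 43), so λ ≡ 3.
  x = λ² - 27 - 26 = 9 - 53 ≡ 42; y = λ·(27 - 42) - 20 ≡ 21. → (42, 21)
4P: (42, 21) + (26, 17). λ = (17 - 21)/(26 - 42) ≡ 39/27 mod 43. 27⁻¹ ≡ 8 (mod 43) since 27·8 = 216 ≡ 1, so λ ≡ 11.
  x = λ² - 42 - 26 = 121 - 68 ≡ 10; y = λ·(42 - 10) - 21 ≡ 30. → (10, 30)
4P = (10, 30).
Next 3Q:
Repeated addition: build up to 3Q.
2Q: tangent at (27, 20): λ = (3·27² + 25)/(2·20) ≡ 19/40. 40⁻¹ ≡ 14 (mod 43) since 40·14 = 560 ≡ 1, so λ ≡ 19·14 ≡ 8.
  x = λ² - 27 - 27 = 64 - 54 ≡ 10; y = λ·(27 - 10) - 20 ≡ 30. → (10, 30)
3Q: (10, 30) + (27, 20). λ = (20 - 30)/(27 - 10) ≡ 33/17 mod 43. 17⁻¹ ≡ 38 (mod 43) since 17·38 = 646 ≡ 1, so λ ≡ 7.
  x = λ² - 10 - 27 = 49 - 37 ≡ 12; y = λ·(10 - 12) - 30 ≡ 42. → (12, 42)
3Q = (12, 42).
Finally 4P + 3Q:
(10, 30) + (12, 42). λ = (42 - 30)/(12 - 10) ≡ 12/2 mod 43. 2⁻¹ ≡ 22 (mod 43), so λ ≡ 6.
  x = λ² - 10 - 12 = 36 - 22 ≡ 14; y = λ·(10 - 14) - 30 ≡ 32. → (14, 32)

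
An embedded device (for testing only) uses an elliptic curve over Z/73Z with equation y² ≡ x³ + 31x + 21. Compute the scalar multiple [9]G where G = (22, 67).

(63, 5)

Repeated addition: build up to 9G.
2G: tangent at (22, 67): λ = (3·22² + 31)/(2·67) ≡ 23/61. 61⁻¹ ≡ 6 (mod 73), so λ ≡ 23·6 ≡ 65.
  x = λ² - 22 - 22 = 4225 - 44 ≡ 20; y = λ·(22 - 20) - 67 ≡ 63. → (20, 63)
3G: (20, 63) + (22, 67). λ = (67 - 63)/(22 - 20) ≡ 4/2 mod 73. 2⁻¹ ≡ 37 (mod 73), so λ ≡ 2.
  x = λ² - 20 - 22 = 4 - 42 ≡ 35; y = λ·(20 - 35) - 63 ≡ 53. → (35, 53)
4G: (35, 53) + (22, 67). λ = (67 - 53)/(22 - 35) ≡ 14/60 mod 73. 60⁻¹ ≡ 28 (mod 73), so λ ≡ 27.
  x = λ² - 35 - 22 = 729 - 57 ≡ 15; y = λ·(35 - 15) - 53 ≡ 49. → (15, 49)
5G: (15, 49) + (22, 67). λ = (67 - 49)/(22 - 15) ≡ 18/7 mod 73. 7⁻¹ ≡ 21 (mod 73) since 7·21 = 147 ≡ 1, so λ ≡ 13.
  x = λ² - 15 - 22 = 169 - 37 ≡ 59; y = λ·(15 - 59) - 49 ≡ 36. → (59, 36)
6G: (59, 36) + (22, 67). λ = (67 - 36)/(22 - 59) ≡ 31/36 mod 73. 36⁻¹ ≡ 71 (mod 73), so λ ≡ 11.
  x = λ² - 59 - 22 = 121 - 81 ≡ 40; y = λ·(59 - 40) - 36 ≡ 27. → (40, 27)
7G: (40, 27) + (22, 67). λ = (67 - 27)/(22 - 40) ≡ 40/55 mod 73. 55⁻¹ ≡ 4 (mod 73), so λ ≡ 14.
  x = λ² - 40 - 22 = 196 - 62 ≡ 61; y = λ·(40 - 61) - 27 ≡ 44. → (61, 44)
8G: (61, 44) + (22, 67). λ = (67 - 44)/(22 - 61) ≡ 23/34 mod 73. 34⁻¹ ≡ 58 (mod 73), so λ ≡ 20.
  x = λ² - 61 - 22 = 400 - 83 ≡ 25; y = λ·(61 - 25) - 44 ≡ 19. → (25, 19)
9G: (25, 19) + (22, 67). λ = (67 - 19)/(22 - 25) ≡ 48/70 mod 73. 70⁻¹ ≡ 24 (mod 73) since 70·24 = 1680 ≡ 1, so λ ≡ 57.
  x = λ² - 25 - 22 = 3249 - 47 ≡ 63; y = λ·(25 - 63) - 19 ≡ 5. → (63, 5)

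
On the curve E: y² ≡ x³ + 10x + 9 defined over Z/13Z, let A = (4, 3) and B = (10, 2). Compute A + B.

(3, 12)

(4, 3) + (10, 2). λ = (2 - 3)/(10 - 4) ≡ 12/6 mod 13. 6⁻¹ ≡ 11 (mod 13), so λ ≡ 2.
  x = λ² - 4 - 10 = 4 - 14 ≡ 3; y = λ·(4 - 3) - 3 ≡ 12. → (3, 12)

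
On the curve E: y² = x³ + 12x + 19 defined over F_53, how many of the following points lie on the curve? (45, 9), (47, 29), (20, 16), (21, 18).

(45, 9): 9² ≡ 28, rhs ≡ 47 → off.
(47, 29): 29² ≡ 46, rhs ≡ 49 → off.
(20, 16): 16² ≡ 44, rhs ≡ 44 → on.
(21, 18): 18² ≡ 6, rhs ≡ 45 → off.

1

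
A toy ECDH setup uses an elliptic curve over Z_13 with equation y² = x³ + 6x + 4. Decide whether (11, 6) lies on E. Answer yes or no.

yes

y² = 6² ≡ 10; x³ + 6x + 4 = 1401 ≡ 10 (mod 13). 10 = 10.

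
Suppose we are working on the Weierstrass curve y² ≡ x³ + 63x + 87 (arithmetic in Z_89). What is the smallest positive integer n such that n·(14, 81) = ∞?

3

2P: tangent at (14, 81): λ = (3·14² + 63)/(2·81) ≡ 28/73. 73⁻¹ ≡ 50 (mod 89) since 73·50 = 3650 ≡ 1, so λ ≡ 28·50 ≡ 65.
  x = λ² - 14 - 14 = 4225 - 28 ≡ 14; y = λ·(14 - 14) - 81 ≡ 8. → (14, 8)
3P: (14, 8) + (14, 81): same x and y₁ ≡ -y₂, so the sum is ∞.
3P = ∞, so the order is 3.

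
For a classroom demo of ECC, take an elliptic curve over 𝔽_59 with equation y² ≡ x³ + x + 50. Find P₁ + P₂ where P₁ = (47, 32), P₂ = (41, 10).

(47, 32) + (41, 10). λ = (10 - 32)/(41 - 47) ≡ 37/53 mod 59. 53⁻¹ ≡ 49 (mod 59), so λ ≡ 43.
  x = λ² - 47 - 41 = 1849 - 88 ≡ 50; y = λ·(47 - 50) - 32 ≡ 16. → (50, 16)

(50, 16)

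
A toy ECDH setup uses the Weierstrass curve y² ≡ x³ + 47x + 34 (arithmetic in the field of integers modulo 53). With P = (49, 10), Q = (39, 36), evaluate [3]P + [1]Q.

First 3P:
Repeated addition: build up to 3P.
2P: tangent at (49, 10): λ = (3·49² + 47)/(2·10) ≡ 42/20. 20⁻¹ ≡ 8 (mod 53) since 20·8 = 160 ≡ 1, so λ ≡ 42·8 ≡ 18.
  x = λ² - 49 - 49 = 324 - 98 ≡ 14; y = λ·(49 - 14) - 10 ≡ 37. → (14, 37)
3P: (14, 37) + (49, 10). λ = (10 - 37)/(49 - 14) ≡ 26/35 mod 53. 35⁻¹ ≡ 50 (mod 53) since 35·50 = 1750 ≡ 1, so λ ≡ 28.
  x = λ² - 14 - 49 = 784 - 63 ≡ 32; y = λ·(14 - 32) - 37 ≡ 42. → (32, 42)
3P = (32, 42).
Finally 3P + Q:
(32, 42) + (39, 36). λ = (36 - 42)/(39 - 32) ≡ 47/7 mod 53. 7⁻¹ ≡ 38 (mod 53), so λ ≡ 37.
  x = λ² - 32 - 39 = 1369 - 71 ≡ 26; y = λ·(32 - 26) - 42 ≡ 21. → (26, 21)

(26, 21)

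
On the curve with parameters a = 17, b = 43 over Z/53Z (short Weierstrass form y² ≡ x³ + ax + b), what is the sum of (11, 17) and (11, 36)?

O

The two points share x = 11 and their y-coordinates satisfy 17 + 36 ≡ 0 (mod 53), so they are inverses. Their sum is ∞.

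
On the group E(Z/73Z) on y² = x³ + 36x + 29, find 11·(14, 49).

Write G = (14, 49).
Double-and-add on 11 = (1011)₂. Start with G = (14, 49) for the leading 1-bit.
double: tangent at (14, 49): λ = (3·14² + 36)/(2·49) ≡ 40/25. 25⁻¹ ≡ 38 (mod 73), so λ ≡ 40·38 ≡ 60.
  x = λ² - 14 - 14 = 3600 - 28 ≡ 68; y = λ·(14 - 68) - 49 ≡ 69. → (68, 69)
double: tangent at (68, 69): λ = (3·68² + 36)/(2·69) ≡ 38/65. 65⁻¹ ≡ 9 (mod 73), so λ ≡ 38·9 ≡ 50.
  x = λ² - 68 - 68 = 2500 - 136 ≡ 28; y = λ·(68 - 28) - 69 ≡ 33. → (28, 33)
add G: (28, 33) + (14, 49). λ = (49 - 33)/(14 - 28) ≡ 16/59 mod 73. 59⁻¹ ≡ 26 (mod 73) since 59·26 = 1534 ≡ 1, so λ ≡ 51.
  x = λ² - 28 - 14 = 2601 - 42 ≡ 4; y = λ·(28 - 4) - 33 ≡ 23. → (4, 23)
double: tangent at (4, 23): λ = (3·4² + 36)/(2·23) ≡ 11/46. 46⁻¹ ≡ 27 (mod 73), so λ ≡ 11·27 ≡ 5.
  x = λ² - 4 - 4 = 25 - 8 ≡ 17; y = λ·(4 - 17) - 23 ≡ 58. → (17, 58)
add G: (17, 58) + (14, 49). λ = (49 - 58)/(14 - 17) ≡ 64/70 mod 73. 70⁻¹ ≡ 24 (mod 73), so λ ≡ 3.
  x = λ² - 17 - 14 = 9 - 31 ≡ 51; y = λ·(17 - 51) - 58 ≡ 59. → (51, 59)

(51, 59)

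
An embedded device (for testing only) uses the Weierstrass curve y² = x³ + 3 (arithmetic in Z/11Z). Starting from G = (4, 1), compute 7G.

Double-and-add on 7 = (111)₂. Start with G = (4, 1) for the leading 1-bit.
double: tangent at (4, 1): λ = (3·4² + 0)/(2·1) ≡ 4/2. 2⁻¹ ≡ 6 (mod 11), so λ ≡ 4·6 ≡ 2.
  x = λ² - 4 - 4 = 4 - 8 ≡ 7; y = λ·(4 - 7) - 1 ≡ 4. → (7, 4)
add G: (7, 4) + (4, 1). λ = (1 - 4)/(4 - 7) ≡ 8/8 mod 11. 8⁻¹ ≡ 7 (mod 11), so λ ≡ 1.
  x = λ² - 7 - 4 = 1 - 11 ≡ 1; y = λ·(7 - 1) - 4 ≡ 2. → (1, 2)
double: tangent at (1, 2): λ = (3·1² + 0)/(2·2) ≡ 3/4. 4⁻¹ ≡ 3 (mod 11), so λ ≡ 3·3 ≡ 9.
  x = λ² - 1 - 1 = 81 - 2 ≡ 2; y = λ·(1 - 2) - 2 ≡ 0. → (2, 0)
add G: (2, 0) + (4, 1). λ = (1 - 0)/(4 - 2) ≡ 1/2 mod 11. 2⁻¹ ≡ 6 (mod 11), so λ ≡ 6.
  x = λ² - 2 - 4 = 36 - 6 ≡ 8; y = λ·(2 - 8) - 0 ≡ 8. → (8, 8)

(8, 8)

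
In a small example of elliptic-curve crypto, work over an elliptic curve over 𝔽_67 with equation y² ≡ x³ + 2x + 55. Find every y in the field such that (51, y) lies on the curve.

9, 58

x³ + 2x + 55 = 132808 ≡ 14 (mod 67).
Square roots of 14 mod 67: 9 and 58 (since 9² = 81 ≡ 14).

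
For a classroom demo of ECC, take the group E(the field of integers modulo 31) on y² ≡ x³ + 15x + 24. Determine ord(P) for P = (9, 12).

2P: tangent at (9, 12): λ = (3·9² + 15)/(2·12) ≡ 10/24. 24⁻¹ ≡ 22 (mod 31), so λ ≡ 10·22 ≡ 3.
  x = λ² - 9 - 9 = 9 - 18 ≡ 22; y = λ·(9 - 22) - 12 ≡ 11. → (22, 11)
3P: (22, 11) + (9, 12). λ = (12 - 11)/(9 - 22) ≡ 1/18 mod 31. 18⁻¹ ≡ 19 (mod 31), so λ ≡ 19.
  x = λ² - 22 - 9 = 361 - 31 ≡ 20; y = λ·(22 - 20) - 11 ≡ 27. → (20, 27)
4P: (20, 27) + (9, 12). λ = (12 - 27)/(9 - 20) ≡ 16/20 mod 31. 20⁻¹ ≡ 14 (mod 31), so λ ≡ 7.
  x = λ² - 20 - 9 = 49 - 29 ≡ 20; y = λ·(20 - 20) - 27 ≡ 4. → (20, 4)
5P: (20, 4) + (9, 12). λ = (12 - 4)/(9 - 20) ≡ 8/20 mod 31. 20⁻¹ ≡ 14 (mod 31) since 20·14 = 280 ≡ 1, so λ ≡ 19.
  x = λ² - 20 - 9 = 361 - 29 ≡ 22; y = λ·(20 - 22) - 4 ≡ 20. → (22, 20)
6P: (22, 20) + (9, 12). λ = (12 - 20)/(9 - 22) ≡ 23/18 mod 31. 18⁻¹ ≡ 19 (mod 31), so λ ≡ 3.
  x = λ² - 22 - 9 = 9 - 31 ≡ 9; y = λ·(22 - 9) - 20 ≡ 19. → (9, 19)
7P: (9, 19) + (9, 12): same x and y₁ ≡ -y₂, so the sum is O.
7P = O, so the order is 7.

7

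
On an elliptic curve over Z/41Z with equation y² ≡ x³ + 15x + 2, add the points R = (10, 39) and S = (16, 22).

(10, 39) + (16, 22). λ = (22 - 39)/(16 - 10) ≡ 24/6 mod 41. 6⁻¹ ≡ 7 (mod 41), so λ ≡ 4.
  x = λ² - 10 - 16 = 16 - 26 ≡ 31; y = λ·(10 - 31) - 39 ≡ 0. → (31, 0)

(31, 0)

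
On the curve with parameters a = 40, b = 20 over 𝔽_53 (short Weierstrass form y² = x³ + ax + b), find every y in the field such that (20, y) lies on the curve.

x³ + 40x + 20 = 8820 ≡ 22 (mod 53).
22 is a non-residue mod 53; no y exists.

none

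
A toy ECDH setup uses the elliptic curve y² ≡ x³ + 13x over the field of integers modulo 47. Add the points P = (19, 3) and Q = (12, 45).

(19, 3) + (12, 45). λ = (45 - 3)/(12 - 19) ≡ 42/40 mod 47. 40⁻¹ ≡ 20 (mod 47) since 40·20 = 800 ≡ 1, so λ ≡ 41.
  x = λ² - 19 - 12 = 1681 - 31 ≡ 5; y = λ·(19 - 5) - 3 ≡ 7. → (5, 7)

(5, 7)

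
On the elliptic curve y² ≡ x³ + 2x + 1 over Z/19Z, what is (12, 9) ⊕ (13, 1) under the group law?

(12, 9) + (13, 1). λ = (1 - 9)/(13 - 12) ≡ 11/1 mod 19. 1⁻¹ ≡ 1 (mod 19) since 1·1 = 1 ≡ 1, so λ ≡ 11.
  x = λ² - 12 - 13 = 121 - 25 ≡ 1; y = λ·(12 - 1) - 9 ≡ 17. → (1, 17)

(1, 17)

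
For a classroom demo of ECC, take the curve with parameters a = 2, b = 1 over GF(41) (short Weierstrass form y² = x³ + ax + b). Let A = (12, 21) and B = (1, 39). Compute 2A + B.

First 2A:
Repeated addition: build up to 2A.
2A: tangent at (12, 21): λ = (3·12² + 2)/(2·21) ≡ 24/1. 1⁻¹ ≡ 1 (mod 41) since 1·1 = 1 ≡ 1, so λ ≡ 24·1 ≡ 24.
  x = λ² - 12 - 12 = 576 - 24 ≡ 19; y = λ·(12 - 19) - 21 ≡ 16. → (19, 16)
2A = (19, 16).
Finally 2A + B:
(19, 16) + (1, 39). λ = (39 - 16)/(1 - 19) ≡ 23/23 mod 41. 23⁻¹ ≡ 25 (mod 41), so λ ≡ 1.
  x = λ² - 19 - 1 = 1 - 20 ≡ 22; y = λ·(19 - 22) - 16 ≡ 22. → (22, 22)

(22, 22)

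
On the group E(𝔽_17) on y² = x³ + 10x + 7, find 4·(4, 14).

(14, 1)

Write P = (4, 14).
Repeated addition: build up to 4P.
2P: tangent at (4, 14): λ = (3·4² + 10)/(2·14) ≡ 7/11. 11⁻¹ ≡ 14 (mod 17) since 11·14 = 154 ≡ 1, so λ ≡ 7·14 ≡ 13.
  x = λ² - 4 - 4 = 169 - 8 ≡ 8; y = λ·(4 - 8) - 14 ≡ 2. → (8, 2)
3P: (8, 2) + (4, 14). λ = (14 - 2)/(4 - 8) ≡ 12/13 mod 17. 13⁻¹ ≡ 4 (mod 17) since 13·4 = 52 ≡ 1, so λ ≡ 14.
  x = λ² - 8 - 4 = 196 - 12 ≡ 14; y = λ·(8 - 14) - 2 ≡ 16. → (14, 16)
4P: (14, 16) + (4, 14). λ = (14 - 16)/(4 - 14) ≡ 15/7 mod 17. 7⁻¹ ≡ 5 (mod 17) since 7·5 = 35 ≡ 1, so λ ≡ 7.
  x = λ² - 14 - 4 = 49 - 18 ≡ 14; y = λ·(14 - 14) - 16 ≡ 1. → (14, 1)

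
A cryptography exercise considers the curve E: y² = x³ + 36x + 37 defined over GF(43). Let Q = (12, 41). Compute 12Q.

Double-and-add on 12 = (1100)₂. Start with Q = (12, 41) for the leading 1-bit.
double: tangent at (12, 41): λ = (3·12² + 36)/(2·41) ≡ 38/39. 39⁻¹ ≡ 32 (mod 43), so λ ≡ 38·32 ≡ 12.
  x = λ² - 12 - 12 = 144 - 24 ≡ 34; y = λ·(12 - 34) - 41 ≡ 39. → (34, 39)
add Q: (34, 39) + (12, 41). λ = (41 - 39)/(12 - 34) ≡ 2/21 mod 43. 21⁻¹ ≡ 41 (mod 43) since 21·41 = 861 ≡ 1, so λ ≡ 39.
  x = λ² - 34 - 12 = 1521 - 46 ≡ 13; y = λ·(34 - 13) - 39 ≡ 6. → (13, 6)
double: tangent at (13, 6): λ = (3·13² + 36)/(2·6) ≡ 27/12. 12⁻¹ ≡ 18 (mod 43) since 12·18 = 216 ≡ 1, so λ ≡ 27·18 ≡ 13.
  x = λ² - 13 - 13 = 169 - 26 ≡ 14; y = λ·(13 - 14) - 6 ≡ 24. → (14, 24)
double: tangent at (14, 24): λ = (3·14² + 36)/(2·24) ≡ 22/5. 5⁻¹ ≡ 26 (mod 43), so λ ≡ 22·26 ≡ 13.
  x = λ² - 14 - 14 = 169 - 28 ≡ 12; y = λ·(14 - 12) - 24 ≡ 2. → (12, 2)

(12, 2)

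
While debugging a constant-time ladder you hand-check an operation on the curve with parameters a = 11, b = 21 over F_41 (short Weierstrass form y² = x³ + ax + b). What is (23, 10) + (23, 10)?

tangent at (23, 10): λ = (3·23² + 11)/(2·10) ≡ 40/20. 20⁻¹ ≡ 39 (mod 41), so λ ≡ 40·39 ≡ 2.
  x = λ² - 23 - 23 = 4 - 46 ≡ 40; y = λ·(23 - 40) - 10 ≡ 38. → (40, 38)

(40, 38)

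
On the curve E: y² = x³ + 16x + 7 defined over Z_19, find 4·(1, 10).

(9, 14)

Write G = (1, 10).
Double-and-add on 4 = (100)₂. Start with G = (1, 10) for the leading 1-bit.
double: tangent at (1, 10): λ = (3·1² + 16)/(2·10) ≡ 0/1. 1⁻¹ ≡ 1 (mod 19) since 1·1 = 1 ≡ 1, so λ ≡ 0·1 ≡ 0.
  x = λ² - 1 - 1 = 0 - 2 ≡ 17; y = λ·(1 - 17) - 10 ≡ 9. → (17, 9)
double: tangent at (17, 9): λ = (3·17² + 16)/(2·9) ≡ 9/18. 18⁻¹ ≡ 18 (mod 19), so λ ≡ 9·18 ≡ 10.
  x = λ² - 17 - 17 = 100 - 34 ≡ 9; y = λ·(17 - 9) - 9 ≡ 14. → (9, 14)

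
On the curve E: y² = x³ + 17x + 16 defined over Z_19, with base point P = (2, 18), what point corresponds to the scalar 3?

Repeated addition: build up to 3P.
2P: tangent at (2, 18): λ = (3·2² + 17)/(2·18) ≡ 10/17. 17⁻¹ ≡ 9 (mod 19), so λ ≡ 10·9 ≡ 14.
  x = λ² - 2 - 2 = 196 - 4 ≡ 2; y = λ·(2 - 2) - 18 ≡ 1. → (2, 1)
3P: (2, 1) + (2, 18): same x and y₁ ≡ -y₂, so the sum is 𝒪.

O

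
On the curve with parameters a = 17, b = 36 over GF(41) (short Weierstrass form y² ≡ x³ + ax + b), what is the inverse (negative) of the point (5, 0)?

(5, 0)

-(5, 0) = (5, -0 mod 41) = (5, 0).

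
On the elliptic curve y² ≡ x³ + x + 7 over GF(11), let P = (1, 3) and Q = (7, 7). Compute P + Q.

(1, 8)

(1, 3) + (7, 7). λ = (7 - 3)/(7 - 1) ≡ 4/6 mod 11. 6⁻¹ ≡ 2 (mod 11), so λ ≡ 8.
  x = λ² - 1 - 7 = 64 - 8 ≡ 1; y = λ·(1 - 1) - 3 ≡ 8. → (1, 8)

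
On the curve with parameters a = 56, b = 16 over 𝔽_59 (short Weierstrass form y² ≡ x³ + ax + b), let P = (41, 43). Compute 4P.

Repeated addition: build up to 4P.
2P: tangent at (41, 43): λ = (3·41² + 56)/(2·43) ≡ 25/27. 27⁻¹ ≡ 35 (mod 59), so λ ≡ 25·35 ≡ 49.
  x = λ² - 41 - 41 = 2401 - 82 ≡ 18; y = λ·(41 - 18) - 43 ≡ 22. → (18, 22)
3P: (18, 22) + (41, 43). λ = (43 - 22)/(41 - 18) ≡ 21/23 mod 59. 23⁻¹ ≡ 18 (mod 59), so λ ≡ 24.
  x = λ² - 18 - 41 = 576 - 59 ≡ 45; y = λ·(18 - 45) - 22 ≡ 38. → (45, 38)
4P: (45, 38) + (41, 43). λ = (43 - 38)/(41 - 45) ≡ 5/55 mod 59. 55⁻¹ ≡ 44 (mod 59), so λ ≡ 43.
  x = λ² - 45 - 41 = 1849 - 86 ≡ 52; y = λ·(45 - 52) - 38 ≡ 15. → (52, 15)

(52, 15)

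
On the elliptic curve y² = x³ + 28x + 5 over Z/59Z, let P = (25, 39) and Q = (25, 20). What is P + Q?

O

The two points share x = 25 and their y-coordinates satisfy 39 + 20 ≡ 0 (mod 59), so they are inverses. Their sum is 𝒪.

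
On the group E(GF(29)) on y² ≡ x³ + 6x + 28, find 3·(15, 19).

(22, 22)

Write P = (15, 19).
Repeated addition: build up to 3P.
2P: tangent at (15, 19): λ = (3·15² + 6)/(2·19) ≡ 14/9. 9⁻¹ ≡ 13 (mod 29), so λ ≡ 14·13 ≡ 8.
  x = λ² - 15 - 15 = 64 - 30 ≡ 5; y = λ·(15 - 5) - 19 ≡ 3. → (5, 3)
3P: (5, 3) + (15, 19). λ = (19 - 3)/(15 - 5) ≡ 16/10 mod 29. 10⁻¹ ≡ 3 (mod 29), so λ ≡ 19.
  x = λ² - 5 - 15 = 361 - 20 ≡ 22; y = λ·(5 - 22) - 3 ≡ 22. → (22, 22)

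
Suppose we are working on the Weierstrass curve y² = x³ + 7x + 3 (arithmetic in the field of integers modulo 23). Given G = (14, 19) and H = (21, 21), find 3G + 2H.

(16, 18)

First 3G:
Repeated addition: build up to 3G.
2G: tangent at (14, 19): λ = (3·14² + 7)/(2·19) ≡ 20/15. 15⁻¹ ≡ 20 (mod 23), so λ ≡ 20·20 ≡ 9.
  x = λ² - 14 - 14 = 81 - 28 ≡ 7; y = λ·(14 - 7) - 19 ≡ 21. → (7, 21)
3G: (7, 21) + (14, 19). λ = (19 - 21)/(14 - 7) ≡ 21/7 mod 23. 7⁻¹ ≡ 10 (mod 23), so λ ≡ 3.
  x = λ² - 7 - 14 = 9 - 21 ≡ 11; y = λ·(7 - 11) - 21 ≡ 13. → (11, 13)
3G = (11, 13).
Next 2H:
Repeated addition: build up to 2H.
2H: tangent at (21, 21): λ = (3·21² + 7)/(2·21) ≡ 19/19. 19⁻¹ ≡ 17 (mod 23) since 19·17 = 323 ≡ 1, so λ ≡ 19·17 ≡ 1.
  x = λ² - 21 - 21 = 1 - 42 ≡ 5; y = λ·(21 - 5) - 21 ≡ 18. → (5, 18)
2H = (5, 18).
Finally 3G + 2H:
(11, 13) + (5, 18). λ = (18 - 13)/(5 - 11) ≡ 5/17 mod 23. 17⁻¹ ≡ 19 (mod 23) since 17·19 = 323 ≡ 1, so λ ≡ 3.
  x = λ² - 11 - 5 = 9 - 16 ≡ 16; y = λ·(11 - 16) - 13 ≡ 18. → (16, 18)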